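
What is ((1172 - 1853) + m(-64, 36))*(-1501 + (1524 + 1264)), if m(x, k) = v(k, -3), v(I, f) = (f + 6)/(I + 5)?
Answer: -35930466/41 ≈ -8.7635e+5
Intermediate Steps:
v(I, f) = (6 + f)/(5 + I)
m(x, k) = 3/(5 + k) (m(x, k) = (6 - 3)/(5 + k) = 3/(5 + k))
((1172 - 1853) + m(-64, 36))*(-1501 + (1524 + 1264)) = ((1172 - 1853) + 3/(5 + 36))*(-1501 + (1524 + 1264)) = (-681 + 3/41)*(-1501 + 2788) = (-681 + 3*(1/41))*1287 = (-681 + 3/41)*1287 = -27918/41*1287 = -35930466/41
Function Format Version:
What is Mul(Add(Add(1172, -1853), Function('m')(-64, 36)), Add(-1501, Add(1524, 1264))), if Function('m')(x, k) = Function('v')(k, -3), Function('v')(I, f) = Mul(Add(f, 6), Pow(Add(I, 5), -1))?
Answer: Rational(-35930466, 41) ≈ -8.7635e+5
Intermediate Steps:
Function('v')(I, f) = Mul(Pow(Add(5, I), -1), Add(6, f)) (Function('v')(I, f) = Mul(Add(6, f), Pow(Add(5, I), -1)) = Mul(Pow(Add(5, I), -1), Add(6, f)))
Function('m')(x, k) = Mul(3, Pow(Add(5, k), -1)) (Function('m')(x, k) = Mul(Pow(Add(5, k), -1), Add(6, -3)) = Mul(Pow(Add(5, k), -1), 3) = Mul(3, Pow(Add(5, k), -1)))
Mul(Add(Add(1172, -1853), Function('m')(-64, 36)), Add(-1501, Add(1524, 1264))) = Mul(Add(Add(1172, -1853), Mul(3, Pow(Add(5, 36), -1))), Add(-1501, Add(1524, 1264))) = Mul(Add(-681, Mul(3, Pow(41, -1))), Add(-1501, 2788)) = Mul(Add(-681, Mul(3, Rational(1, 41))), 1287) = Mul(Add(-681, Rational(3, 41)), 1287) = Mul(Rational(-27918, 41), 1287) = Rational(-35930466, 41)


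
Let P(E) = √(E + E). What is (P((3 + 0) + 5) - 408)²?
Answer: 163216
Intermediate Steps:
P(E) = √2*√E (P(E) = √(2*E) = √2*√E)
(P((3 + 0) + 5) - 408)² = (√2*√((3 + 0) + 5) - 408)² = (√2*√(3 + 5) - 408)² = (√2*√8 - 408)² = (√2*(2*√2) - 408)² = (4 - 408)² = (-404)² = 163216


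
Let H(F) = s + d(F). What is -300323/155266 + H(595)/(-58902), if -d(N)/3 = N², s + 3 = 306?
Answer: 24527911001/1524246322 ≈ 16.092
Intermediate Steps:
s = 303 (s = -3 + 306 = 303)
d(N) = -3*N²
H(F) = 303 - 3*F²
-300323/155266 + H(595)/(-58902) = -300323/155266 + (303 - 3*595²)/(-58902) = -300323*1/155266 + (303 - 3*354025)*(-1/58902) = -300323/155266 + (303 - 1062075)*(-1/58902) = -300323/155266 - 1061772*(-1/58902) = -300323/155266 + 176962/9817 = 24527911001/1524246322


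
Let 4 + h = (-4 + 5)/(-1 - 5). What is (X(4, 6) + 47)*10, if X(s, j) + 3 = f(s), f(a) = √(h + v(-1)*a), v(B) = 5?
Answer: 440 + 5*√570/3 ≈ 479.79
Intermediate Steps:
h = -25/6 (h = -4 + (-4 + 5)/(-1 - 5) = -4 + 1/(-6) = -4 + 1*(-⅙) = -4 - ⅙ = -25/6 ≈ -4.1667)
f(a) = √(-25/6 + 5*a)
X(s, j) = -3 + √(-150 + 180*s)/6
(X(4, 6) + 47)*10 = ((-3 + √(-150 + 180*4)/6) + 47)*10 = ((-3 + √(-150 + 720)/6) + 47)*10 = ((-3 + √570/6) + 47)*10 = (44 + √570/6)*10 = 440 + 5*√570/3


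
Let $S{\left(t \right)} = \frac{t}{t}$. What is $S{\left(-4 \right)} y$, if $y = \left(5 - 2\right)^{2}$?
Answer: $9$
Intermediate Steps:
$S{\left(t \right)} = 1$
$y = 9$ ($y = 3^{2} = 9$)
$S{\left(-4 \right)} y = 1 \cdot 9 = 9$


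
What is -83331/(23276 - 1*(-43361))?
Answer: -83331/66637 ≈ -1.2505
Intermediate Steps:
-83331/(23276 - 1*(-43361)) = -83331/(23276 + 43361) = -83331/66637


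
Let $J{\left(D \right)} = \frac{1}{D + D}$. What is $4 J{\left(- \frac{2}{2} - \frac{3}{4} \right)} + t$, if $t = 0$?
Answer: $- \frac{8}{7} \approx -1.1429$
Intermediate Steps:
$J{\left(D \right)} = \frac{1}{2 D}$
$4 J{\left(- \frac{2}{2} - \frac{3}{4} \right)} + t = 4 \frac{1}{2 \left(- \frac{2}{2} - \frac{3}{4}\right)} + 0 = 4 \frac{1}{2 \left(\left(-2\right) \frac{1}{2} - \frac{3}{4}\right)} + 0 = 4 \frac{1}{2 \left(-1 - \frac{3}{4}\right)} + 0 = 4 \frac{1}{2 \left(- \frac{7}{4}\right)} + 0 = 4 \cdot \frac{1}{2} \left(- \frac{4}{7}\right) + 0 = 4 \left(- \frac{2}{7}\right) + 0 = - \frac{8}{7} + 0 = - \frac{8}{7}$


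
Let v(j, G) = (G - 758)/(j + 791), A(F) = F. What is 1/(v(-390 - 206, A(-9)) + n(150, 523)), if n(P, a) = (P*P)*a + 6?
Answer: 15/176512531 ≈ 8.4980e-8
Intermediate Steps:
n(P, a) = 6 + a*P² (n(P, a) = P²*a + 6 = a*P² + 6 = 6 + a*P²)
v(j, G) = (-758 + G)/(791 + j)
1/(v(-390 - 206, A(-9)) + n(150, 523)) = 1/((-758 - 9)/(791 + (-390 - 206)) + (6 + 523*150²)) = 1/(-767/(791 - 596) + (6 + 523*22500)) = 1/(-767/195 + (6 + 11767500)) = 1/((1/195)*(-767) + 11767506) = 1/(-59/15 + 11767506) = 1/(176512531/15) = 15/176512531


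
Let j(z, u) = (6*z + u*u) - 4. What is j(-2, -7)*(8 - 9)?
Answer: -33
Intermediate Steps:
j(z, u) = -4 + u² + 6*z (j(z, u) = (6*z + u²) - 4 = (u² + 6*z) - 4 = -4 + u² + 6*z)
j(-2, -7)*(8 - 9) = (-4 + (-7)² + 6*(-2))*(8 - 9) = (-4 + 49 - 12)*(-1) = 33*(-1) = -33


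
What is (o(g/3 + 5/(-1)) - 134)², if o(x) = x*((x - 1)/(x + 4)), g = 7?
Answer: 144400/9 ≈ 16044.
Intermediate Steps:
o(x) = x*(-1 + x)/(4 + x) (o(x) = x*((-1 + x)/(4 + x)) = x*(-1 + x)/(4 + x))
(o(g/3 + 5/(-1)) - 134)² = ((7/3 + 5/(-1))*(-1 + (7/3 + 5/(-1)))/(4 + (7/3 + 5/(-1))) - 134)² = ((7*(⅓) + 5*(-1))*(-1 + (7*(⅓) + 5*(-1)))/(4 + (7*(⅓) + 5*(-1))) - 134)² = ((7/3 - 5)*(-1 + (7/3 - 5))/(4 + (7/3 - 5)) - 134)² = (-8*(-1 - 8/3)/(3*(4 - 8/3)) - 134)² = (-8/3*(-11/3)/4/3 - 134)² = (-8/3*¾*(-11/3) - 134)² = (22/3 - 134)² = (-380/3)² = 144400/9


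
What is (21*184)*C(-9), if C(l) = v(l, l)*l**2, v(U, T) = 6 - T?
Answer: 4694760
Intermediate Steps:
C(l) = l**2*(6 - l) (C(l) = (6 - l)*l**2 = l**2*(6 - l))
(21*184)*C(-9) = (21*184)*((-9)**2*(6 - 1*(-9))) = 3864*(81*(6 + 9)) = 3864*(81*15) = 3864*1215 = 4694760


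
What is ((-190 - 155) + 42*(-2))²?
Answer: 184041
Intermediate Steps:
((-190 - 155) + 42*(-2))² = (-345 - 84)² = (-429)² = 184041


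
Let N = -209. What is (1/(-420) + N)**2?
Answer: 7705503961/176400 ≈ 43682.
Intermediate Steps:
(1/(-420) + N)**2 = (1/(-420) - 209)**2 = (-1/420 - 209)**2 = (-87781/420)**2 = 7705503961/176400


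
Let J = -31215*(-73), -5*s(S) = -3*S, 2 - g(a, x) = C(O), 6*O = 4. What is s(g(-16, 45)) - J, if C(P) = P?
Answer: -11393471/5 ≈ -2.2787e+6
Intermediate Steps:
O = 2/3 (O = (1/6)*4 = 2/3 ≈ 0.66667)
g(a, x) = 4/3 (g(a, x) = 2 - 1*2/3 = 2 - 2/3 = 4/3)
s(S) = 3*S/5 (s(S) = -(-3)*S/5 = 3*S/5)
J = 2278695
s(g(-16, 45)) - J = (3/5)*(4/3) - 1*2278695 = 4/5 - 2278695 = -11393471/5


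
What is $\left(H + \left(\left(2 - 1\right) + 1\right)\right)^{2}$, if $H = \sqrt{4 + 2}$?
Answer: $\left(2 + \sqrt{6}\right)^{2} \approx 19.798$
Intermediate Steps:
$H = \sqrt{6} \approx 2.4495$
$\left(H + \left(\left(2 - 1\right) + 1\right)\right)^{2} = \left(\sqrt{6} + \left(\left(2 - 1\right) + 1\right)\right)^{2} = \left(\sqrt{6} + \left(1 + 1\right)\right)^{2} = \left(\sqrt{6} + 2\right)^{2} = \left(2 + \sqrt{6}\right)^{2}$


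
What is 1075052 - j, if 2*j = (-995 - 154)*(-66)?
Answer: 1037135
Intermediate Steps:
j = 37917 (j = ((-995 - 154)*(-66))/2 = (-1149*(-66))/2 = (1/2)*75834 = 37917)
1075052 - j = 1075052 - 1*37917 = 1075052 - 37917 = 1037135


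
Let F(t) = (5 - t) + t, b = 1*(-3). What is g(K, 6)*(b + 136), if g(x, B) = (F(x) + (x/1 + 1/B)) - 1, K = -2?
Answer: 1729/6 ≈ 288.17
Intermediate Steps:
b = -3
F(t) = 5
g(x, B) = 4 + x + 1/B (g(x, B) = (5 + (x/1 + 1/B)) - 1 = (5 + (x*1 + 1/B)) - 1 = (5 + (x + 1/B)) - 1 = (5 + x + 1/B) - 1 = 4 + x + 1/B)
g(K, 6)*(b + 136) = (4 - 2 + 1/6)*(-3 + 136) = (4 - 2 + ⅙)*133 = (13/6)*133 = 1729/6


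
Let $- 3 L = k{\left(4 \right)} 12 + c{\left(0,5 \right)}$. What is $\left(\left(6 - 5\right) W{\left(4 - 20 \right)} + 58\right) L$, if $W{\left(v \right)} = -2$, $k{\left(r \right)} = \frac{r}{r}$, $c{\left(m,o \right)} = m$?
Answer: $-224$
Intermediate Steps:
$k{\left(r \right)} = 1$
$L = -4$ ($L = - \frac{1 \cdot 12 + 0}{3} = - \frac{12 + 0}{3} = \left(- \frac{1}{3}\right) 12 = -4$)
$\left(\left(6 - 5\right) W{\left(4 - 20 \right)} + 58\right) L = \left(\left(6 - 5\right) \left(-2\right) + 58\right) \left(-4\right) = \left(1 \left(-2\right) + 58\right) \left(-4\right) = \left(-2 + 58\right) \left(-4\right) = 56 \left(-4\right) = -224$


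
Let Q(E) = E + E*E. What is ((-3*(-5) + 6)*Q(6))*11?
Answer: 9702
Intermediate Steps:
Q(E) = E + E**2
((-3*(-5) + 6)*Q(6))*11 = ((-3*(-5) + 6)*(6*(1 + 6)))*11 = ((15 + 6)*(6*7))*11 = (21*42)*11 = 882*11 = 9702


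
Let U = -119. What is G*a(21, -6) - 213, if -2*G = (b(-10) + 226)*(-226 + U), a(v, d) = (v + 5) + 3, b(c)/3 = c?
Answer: 980277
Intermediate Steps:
b(c) = 3*c
a(v, d) = 8 + v (a(v, d) = (5 + v) + 3 = 8 + v)
G = 33810 (G = -(3*(-10) + 226)*(-226 - 119)/2 = -(-30 + 226)*(-345)/2 = -98*(-345) = -½*(-67620) = 33810)
G*a(21, -6) - 213 = 33810*(8 + 21) - 213 = 33810*29 - 213 = 980490 - 213 = 980277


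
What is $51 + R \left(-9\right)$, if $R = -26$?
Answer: $285$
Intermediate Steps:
$51 + R \left(-9\right) = 51 - -234 = 51 + 234 = 285$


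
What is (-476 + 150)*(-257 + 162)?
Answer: 30970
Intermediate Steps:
(-476 + 150)*(-257 + 162) = -326*(-95) = 30970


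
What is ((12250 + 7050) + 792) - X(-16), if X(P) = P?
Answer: 20108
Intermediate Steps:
((12250 + 7050) + 792) - X(-16) = ((12250 + 7050) + 792) - 1*(-16) = (19300 + 792) + 16 = 20092 + 16 = 20108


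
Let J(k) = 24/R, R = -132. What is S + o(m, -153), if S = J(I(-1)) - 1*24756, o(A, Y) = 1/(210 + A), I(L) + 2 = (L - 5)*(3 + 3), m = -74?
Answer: -37035237/1496 ≈ -24756.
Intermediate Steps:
I(L) = -32 + 6*L (I(L) = -2 + (L - 5)*(3 + 3) = -2 + (-5 + L)*6 = -2 + (-30 + 6*L) = -32 + 6*L)
J(k) = -2/11 (J(k) = 24/(-132) = 24*(-1/132) = -2/11)
S = -272318/11 (S = -2/11 - 1*24756 = -2/11 - 24756 = -272318/11 ≈ -24756.)
S + o(m, -153) = -272318/11 + 1/(210 - 74) = -272318/11 + 1/136 = -37035237/1496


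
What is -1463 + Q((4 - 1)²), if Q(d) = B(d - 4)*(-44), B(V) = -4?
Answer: -1287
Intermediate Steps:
Q(d) = 176 (Q(d) = -4*(-44) = 176)
-1463 + Q((4 - 1)²) = -1463 + 176 = -1287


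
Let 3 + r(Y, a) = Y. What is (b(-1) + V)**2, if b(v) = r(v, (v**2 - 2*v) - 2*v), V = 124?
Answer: 14400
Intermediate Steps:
r(Y, a) = -3 + Y
b(v) = -3 + v
(b(-1) + V)**2 = ((-3 - 1) + 124)**2 = (-4 + 124)**2 = 120**2 = 14400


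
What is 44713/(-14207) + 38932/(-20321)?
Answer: -1461719797/288700447 ≈ -5.0631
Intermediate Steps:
44713/(-14207) + 38932/(-20321) = 44713*(-1/14207) + 38932*(-1/20321) = -44713/14207 - 38932/20321 = -1461719797/288700447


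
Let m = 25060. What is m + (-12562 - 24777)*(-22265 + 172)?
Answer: 824955587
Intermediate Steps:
m + (-12562 - 24777)*(-22265 + 172) = 25060 + (-12562 - 24777)*(-22265 + 172) = 25060 - 37339*(-22093) = 25060 + 824930527 = 824955587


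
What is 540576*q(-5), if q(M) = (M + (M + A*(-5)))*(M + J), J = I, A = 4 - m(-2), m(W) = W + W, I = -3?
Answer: 216230400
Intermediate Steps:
m(W) = 2*W
A = 8 (A = 4 - 2*(-2) = 4 - 1*(-4) = 4 + 4 = 8)
J = -3
q(M) = (-40 + 2*M)*(-3 + M) (q(M) = (M + (M + 8*(-5)))*(M - 3) = (M + (M - 40))*(-3 + M) = (M + (-40 + M))*(-3 + M) = (-40 + 2*M)*(-3 + M))
540576*q(-5) = 540576*(120 - 46*(-5) + 2*(-5)²) = 540576*(120 + 230 + 2*25) = 540576*(120 + 230 + 50) = 540576*400 = 216230400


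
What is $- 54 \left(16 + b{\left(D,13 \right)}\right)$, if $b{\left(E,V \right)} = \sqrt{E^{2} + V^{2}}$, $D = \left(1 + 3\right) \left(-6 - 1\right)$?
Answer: $-864 - 54 \sqrt{953} \approx -2531.0$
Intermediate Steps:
$D = -28$ ($D = 4 \left(-7\right) = -28$)
$- 54 \left(16 + b{\left(D,13 \right)}\right) = - 54 \left(16 + \sqrt{\left(-28\right)^{2} + 13^{2}}\right) = - 54 \left(16 + \sqrt{784 + 169}\right) = - 54 \left(16 + \sqrt{953}\right) = -864 - 54 \sqrt{953}$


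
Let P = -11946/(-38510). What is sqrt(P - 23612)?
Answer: I*sqrt(8754152640185)/19255 ≈ 153.66*I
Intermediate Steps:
P = 5973/19255 (P = -11946*(-1/38510) = 5973/19255 ≈ 0.31020)
sqrt(P - 23612) = sqrt(5973/19255 - 23612) = sqrt(-454643087/19255) = I*sqrt(8754152640185)/19255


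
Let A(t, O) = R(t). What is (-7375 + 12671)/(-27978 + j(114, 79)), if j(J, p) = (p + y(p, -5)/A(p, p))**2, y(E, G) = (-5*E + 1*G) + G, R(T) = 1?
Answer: 2648/39149 ≈ 0.067639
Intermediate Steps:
y(E, G) = -5*E + 2*G (y(E, G) = (-5*E + G) + G = (G - 5*E) + G = -5*E + 2*G)
A(t, O) = 1
j(J, p) = (-10 - 4*p)**2 (j(J, p) = (p + (-5*p + 2*(-5))/1)**2 = (p + (-5*p - 10)*1)**2 = (p + (-10 - 5*p)*1)**2 = (p + (-10 - 5*p))**2 = (-10 - 4*p)**2)
(-7375 + 12671)/(-27978 + j(114, 79)) = (-7375 + 12671)/(-27978 + 4*(5 + 2*79)**2) = 5296/(-27978 + 4*(5 + 158)**2) = 5296/(-27978 + 4*163**2) = 5296/(-27978 + 4*26569) = 5296/(-27978 + 106276) = 5296/78298 = 5296*(1/78298) = 2648/39149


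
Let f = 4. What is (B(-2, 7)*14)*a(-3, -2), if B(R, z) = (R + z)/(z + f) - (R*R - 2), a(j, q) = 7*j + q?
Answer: 5474/11 ≈ 497.64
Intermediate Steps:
a(j, q) = q + 7*j
B(R, z) = 2 - R**2 + (R + z)/(4 + z) (B(R, z) = (R + z)/(z + 4) - (R*R - 2) = (R + z)/(4 + z) - (R**2 - 2) = (R + z)/(4 + z) - (-2 + R**2) = (R + z)/(4 + z) + (2 - R**2) = 2 - R**2 + (R + z)/(4 + z))
(B(-2, 7)*14)*a(-3, -2) = (((8 - 2 - 4*(-2)**2 + 3*7 - 1*7*(-2)**2)/(4 + 7))*14)*(-2 + 7*(-3)) = (((8 - 2 - 4*4 + 21 - 1*7*4)/11)*14)*(-2 - 21) = (((8 - 2 - 16 + 21 - 28)/11)*14)*(-23) = (((1/11)*(-17))*14)*(-23) = -17/11*14*(-23) = -238/11*(-23) = 5474/11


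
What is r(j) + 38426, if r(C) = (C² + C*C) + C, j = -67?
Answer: 47337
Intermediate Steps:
r(C) = C + 2*C² (r(C) = (C² + C²) + C = 2*C² + C = C + 2*C²)
r(j) + 38426 = -67*(1 + 2*(-67)) + 38426 = -67*(1 - 134) + 38426 = -67*(-133) + 38426 = 8911 + 38426 = 47337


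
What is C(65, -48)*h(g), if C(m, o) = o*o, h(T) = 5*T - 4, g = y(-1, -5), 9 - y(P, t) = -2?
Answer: 117504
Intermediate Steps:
y(P, t) = 11 (y(P, t) = 9 - 1*(-2) = 9 + 2 = 11)
g = 11
h(T) = -4 + 5*T
C(m, o) = o²
C(65, -48)*h(g) = (-48)²*(-4 + 5*11) = 2304*(-4 + 55) = 2304*51 = 117504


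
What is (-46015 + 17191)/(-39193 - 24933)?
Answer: 14412/32063 ≈ 0.44949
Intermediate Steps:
(-46015 + 17191)/(-39193 - 24933) = -28824/(-64126) = -28824*(-1/64126) = 14412/32063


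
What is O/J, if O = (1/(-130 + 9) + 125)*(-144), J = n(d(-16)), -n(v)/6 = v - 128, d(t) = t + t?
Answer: -11343/605 ≈ -18.749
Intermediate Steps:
d(t) = 2*t
n(v) = 768 - 6*v (n(v) = -6*(v - 128) = -6*(-128 + v) = 768 - 6*v)
J = 960 (J = 768 - 12*(-16) = 768 - 6*(-32) = 768 + 192 = 960)
O = -2177856/121 (O = (1/(-121) + 125)*(-144) = (-1/121 + 125)*(-144) = (15124/121)*(-144) = -2177856/121 ≈ -17999.)
O/J = -2177856/121/960 = -2177856/121*1/960 = -11343/605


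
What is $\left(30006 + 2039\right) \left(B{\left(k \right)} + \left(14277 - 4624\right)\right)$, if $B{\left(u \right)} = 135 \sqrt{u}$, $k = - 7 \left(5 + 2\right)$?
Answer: $309330385 + 30282525 i \approx 3.0933 \cdot 10^{8} + 3.0283 \cdot 10^{7} i$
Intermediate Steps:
$k = -49$ ($k = \left(-7\right) 7 = -49$)
$\left(30006 + 2039\right) \left(B{\left(k \right)} + \left(14277 - 4624\right)\right) = \left(30006 + 2039\right) \left(135 \sqrt{-49} + \left(14277 - 4624\right)\right) = 32045 \left(135 \cdot 7 i + \left(14277 - 4624\right)\right) = 32045 \left(945 i + 9653\right) = 32045 \left(9653 + 945 i\right) = 309330385 + 30282525 i$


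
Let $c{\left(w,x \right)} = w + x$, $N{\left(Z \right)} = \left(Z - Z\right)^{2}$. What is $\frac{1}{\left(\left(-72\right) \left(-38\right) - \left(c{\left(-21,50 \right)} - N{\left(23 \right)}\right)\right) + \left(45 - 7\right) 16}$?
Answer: $\frac{1}{3315} \approx 0.00030166$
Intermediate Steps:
$N{\left(Z \right)} = 0$ ($N{\left(Z \right)} = 0^{2} = 0$)
$\frac{1}{\left(\left(-72\right) \left(-38\right) - \left(c{\left(-21,50 \right)} - N{\left(23 \right)}\right)\right) + \left(45 - 7\right) 16} = \frac{1}{\left(\left(-72\right) \left(-38\right) - \left(\left(-21 + 50\right) - 0\right)\right) + \left(45 - 7\right) 16} = \frac{1}{\left(2736 - \left(29 + 0\right)\right) + 38 \cdot 16} = \frac{1}{\left(2736 - 29\right) + 608} = \frac{1}{2707 + 608} = \frac{1}{3315}$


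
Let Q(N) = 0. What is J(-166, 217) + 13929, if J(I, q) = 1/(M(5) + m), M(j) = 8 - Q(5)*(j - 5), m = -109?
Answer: 1406828/101 ≈ 13929.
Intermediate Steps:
M(j) = 8 (M(j) = 8 - 0*(j - 5) = 8 - 0*(-5 + j) = 8 - 1*0 = 8 + 0 = 8)
J(I, q) = -1/101 (J(I, q) = 1/(8 - 109) = 1/(-101) = -1/101)
J(-166, 217) + 13929 = -1/101 + 13929 = 1406828/101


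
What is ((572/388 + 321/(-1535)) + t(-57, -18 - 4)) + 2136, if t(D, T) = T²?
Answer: 390293268/148895 ≈ 2621.3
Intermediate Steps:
((572/388 + 321/(-1535)) + t(-57, -18 - 4)) + 2136 = ((572/388 + 321/(-1535)) + (-18 - 4)²) + 2136 = ((572*(1/388) + 321*(-1/1535)) + (-22)²) + 2136 = ((143/97 - 321/1535) + 484) + 2136 = (188368/148895 + 484) + 2136 = 72253548/148895 + 2136 = 390293268/148895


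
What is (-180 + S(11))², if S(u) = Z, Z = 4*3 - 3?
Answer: 29241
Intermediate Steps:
Z = 9 (Z = 12 - 3 = 9)
S(u) = 9
(-180 + S(11))² = (-180 + 9)² = (-171)² = 29241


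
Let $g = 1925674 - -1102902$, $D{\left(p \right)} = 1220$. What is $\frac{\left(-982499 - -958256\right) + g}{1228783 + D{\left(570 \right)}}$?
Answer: $\frac{3004333}{1230003} \approx 2.4425$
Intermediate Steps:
$g = 3028576$ ($g = 1925674 + 1102902 = 3028576$)
$\frac{\left(-982499 - -958256\right) + g}{1228783 + D{\left(570 \right)}} = \frac{\left(-982499 - -958256\right) + 3028576}{1228783 + 1220} = \frac{\left(-982499 + 958256\right) + 3028576}{1230003} = \left(-24243 + 3028576\right) \frac{1}{1230003} = 3004333 \cdot \frac{1}{1230003} = \frac{3004333}{1230003}$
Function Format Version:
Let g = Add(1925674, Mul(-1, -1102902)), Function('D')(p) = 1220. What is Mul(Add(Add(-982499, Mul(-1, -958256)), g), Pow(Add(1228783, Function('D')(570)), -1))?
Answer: Rational(3004333, 1230003) ≈ 2.4425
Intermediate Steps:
g = 3028576 (g = Add(1925674, 1102902) = 3028576)
Mul(Add(Add(-982499, Mul(-1, -958256)), g), Pow(Add(1228783, Function('D')(570)), -1)) = Mul(Add(Add(-982499, Mul(-1, -958256)), 3028576), Pow(Add(1228783, 1220), -1)) = Mul(Add(Add(-982499, 958256), 3028576), Pow(1230003, -1)) = Mul(Add(-24243, 3028576), Rational(1, 1230003)) = Mul(3004333, Rational(1, 1230003)) = Rational(3004333, 1230003)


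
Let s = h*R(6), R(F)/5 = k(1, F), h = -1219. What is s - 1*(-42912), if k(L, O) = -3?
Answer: 61197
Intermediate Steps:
R(F) = -15 (R(F) = 5*(-3) = -15)
s = 18285 (s = -1219*(-15) = 18285)
s - 1*(-42912) = 18285 - 1*(-42912) = 18285 + 42912 = 61197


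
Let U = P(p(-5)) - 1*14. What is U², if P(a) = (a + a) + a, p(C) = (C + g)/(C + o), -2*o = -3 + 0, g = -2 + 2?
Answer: 4624/49 ≈ 94.367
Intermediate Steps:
g = 0
o = 3/2 (o = -(-3 + 0)/2 = -½*(-3) = 3/2 ≈ 1.5000)
p(C) = C/(3/2 + C) (p(C) = (C + 0)/(C + 3/2) = C/(3/2 + C))
P(a) = 3*a (P(a) = 2*a + a = 3*a)
U = -68/7 (U = 3*(2*(-5)/(3 + 2*(-5))) - 1*14 = 3*(2*(-5)/(3 - 10)) - 14 = 3*(2*(-5)/(-7)) - 14 = 3*(2*(-5)*(-⅐)) - 14 = 3*(10/7) - 14 = 30/7 - 14 = -68/7 ≈ -9.7143)
U² = (-68/7)² = 4624/49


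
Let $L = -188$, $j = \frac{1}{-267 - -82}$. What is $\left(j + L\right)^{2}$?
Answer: $\frac{1209717961}{34225} \approx 35346.0$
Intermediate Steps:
$j = - \frac{1}{185}$ ($j = \frac{1}{-267 + 82} = \frac{1}{-185} = - \frac{1}{185} \approx -0.0054054$)
$\left(j + L\right)^{2} = \left(- \frac{1}{185} - 188\right)^{2} = \left(- \frac{34781}{185}\right)^{2} = \frac{1209717961}{34225}$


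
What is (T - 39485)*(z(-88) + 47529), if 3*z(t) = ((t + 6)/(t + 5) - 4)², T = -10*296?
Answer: -41695605638635/20667 ≈ -2.0175e+9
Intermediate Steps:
T = -2960
z(t) = (-4 + (6 + t)/(5 + t))²/3 (z(t) = ((t + 6)/(t + 5) - 4)²/3 = ((6 + t)/(5 + t) - 4)²/3 = (-4 + (6 + t)/(5 + t))²/3)
(T - 39485)*(z(-88) + 47529) = (-2960 - 39485)*((14 + 3*(-88))²/(3*(5 - 88)²) + 47529) = -42445*((⅓)*(14 - 264)²/(-83)² + 47529) = -42445*((⅓)*(1/6889)*(-250)² + 47529) = -42445*((⅓)*(1/6889)*62500 + 47529) = -42445*(62500/20667 + 47529) = -42445*982344343/20667 = -41695605638635/20667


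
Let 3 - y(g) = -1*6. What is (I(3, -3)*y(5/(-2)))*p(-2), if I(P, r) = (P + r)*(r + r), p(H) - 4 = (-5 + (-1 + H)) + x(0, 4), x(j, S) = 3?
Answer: 0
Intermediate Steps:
p(H) = 1 + H (p(H) = 4 + ((-5 + (-1 + H)) + 3) = 4 + ((-6 + H) + 3) = 4 + (-3 + H) = 1 + H)
y(g) = 9 (y(g) = 3 - (-1)*6 = 3 - 1*(-6) = 3 + 6 = 9)
I(P, r) = 2*r*(P + r) (I(P, r) = (P + r)*(2*r) = 2*r*(P + r))
(I(3, -3)*y(5/(-2)))*p(-2) = ((2*(-3)*(3 - 3))*9)*(1 - 2) = ((2*(-3)*0)*9)*(-1) = (0*9)*(-1) = 0*(-1) = 0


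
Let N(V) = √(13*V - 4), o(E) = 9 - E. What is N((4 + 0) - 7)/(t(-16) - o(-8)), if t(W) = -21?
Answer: -I*√43/38 ≈ -0.17256*I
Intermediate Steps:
N(V) = √(-4 + 13*V)
N((4 + 0) - 7)/(t(-16) - o(-8)) = √(-4 + 13*((4 + 0) - 7))/(-21 - (9 - 1*(-8))) = √(-4 + 13*(4 - 7))/(-21 - (9 + 8)) = √(-4 + 13*(-3))/(-21 - 1*17) = √(-4 - 39)/(-21 - 17) = √(-43)/(-38) = (I*√43)*(-1/38) = -I*√43/38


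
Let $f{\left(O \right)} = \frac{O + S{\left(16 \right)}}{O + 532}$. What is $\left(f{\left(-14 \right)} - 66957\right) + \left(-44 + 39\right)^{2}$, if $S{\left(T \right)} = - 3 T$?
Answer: $- \frac{17335419}{259} \approx -66932.0$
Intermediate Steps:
$f{\left(O \right)} = \frac{-48 + O}{532 + O}$ ($f{\left(O \right)} = \frac{O - 48}{O + 532} = \frac{O - 48}{532 + O} = \frac{-48 + O}{532 + O}$)
$\left(f{\left(-14 \right)} - 66957\right) + \left(-44 + 39\right)^{2} = \left(\frac{-48 - 14}{532 - 14} - 66957\right) + \left(-44 + 39\right)^{2} = \left(\frac{1}{518} \left(-62\right) - 66957\right) + \left(-5\right)^{2} = \left(\frac{1}{518} \left(-62\right) - 66957\right) + 25 = \left(- \frac{31}{259} - 66957\right) + 25 = - \frac{17341894}{259} + 25 = - \frac{17335419}{259}$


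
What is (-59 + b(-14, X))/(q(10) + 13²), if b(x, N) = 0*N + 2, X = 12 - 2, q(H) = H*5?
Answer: -19/73 ≈ -0.26027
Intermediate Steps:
q(H) = 5*H
X = 10
b(x, N) = 2 (b(x, N) = 0 + 2 = 2)
(-59 + b(-14, X))/(q(10) + 13²) = (-59 + 2)/(5*10 + 13²) = -57/(50 + 169) = -57/219 = -57*1/219 = -19/73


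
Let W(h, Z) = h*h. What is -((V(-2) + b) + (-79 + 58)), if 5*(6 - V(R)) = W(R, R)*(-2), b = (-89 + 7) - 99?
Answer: 972/5 ≈ 194.40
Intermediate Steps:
W(h, Z) = h²
b = -181 (b = -82 - 99 = -181)
V(R) = 6 + 2*R²/5 (V(R) = 6 - R²*(-2)/5 = 6 - (-2)*R²/5 = 6 + 2*R²/5)
-((V(-2) + b) + (-79 + 58)) = -(((6 + (⅖)*(-2)²) - 181) + (-79 + 58)) = -(((6 + (⅖)*4) - 181) - 21) = -(((6 + 8/5) - 181) - 21) = -((38/5 - 181) - 21) = -(-867/5 - 21) = -1*(-972/5) = 972/5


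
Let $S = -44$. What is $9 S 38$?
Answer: $-15048$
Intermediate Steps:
$9 S 38 = 9 \left(-44\right) 38 = \left(-396\right) 38 = -15048$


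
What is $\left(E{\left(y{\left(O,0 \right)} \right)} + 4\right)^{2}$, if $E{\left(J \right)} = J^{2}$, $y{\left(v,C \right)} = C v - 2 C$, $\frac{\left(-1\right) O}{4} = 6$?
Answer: $16$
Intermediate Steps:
$O = -24$ ($O = \left(-4\right) 6 = -24$)
$y{\left(v,C \right)} = - 2 C + C v$
$\left(E{\left(y{\left(O,0 \right)} \right)} + 4\right)^{2} = \left(\left(0 \left(-2 - 24\right)\right)^{2} + 4\right)^{2} = \left(\left(0 \left(-26\right)\right)^{2} + 4\right)^{2} = \left(0^{2} + 4\right)^{2} = \left(0 + 4\right)^{2} = 4^{2} = 16$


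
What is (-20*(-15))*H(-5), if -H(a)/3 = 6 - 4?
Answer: -1800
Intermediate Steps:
H(a) = -6 (H(a) = -3*(6 - 4) = -3*2 = -6)
(-20*(-15))*H(-5) = -20*(-15)*(-6) = 300*(-6) = -1800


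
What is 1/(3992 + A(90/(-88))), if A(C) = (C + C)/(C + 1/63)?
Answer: 2791/11147342 ≈ 0.00025037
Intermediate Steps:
A(C) = 2*C/(1/63 + C) (A(C) = (2*C)/(C + 1/63) = (2*C)/(1/63 + C) = 2*C/(1/63 + C))
1/(3992 + A(90/(-88))) = 1/(3992 + 126*(90/(-88))/(1 + 63*(90/(-88)))) = 1/(3992 + 126*(90*(-1/88))/(1 + 63*(90*(-1/88)))) = 1/(3992 + 126*(-45/44)/(1 + 63*(-45/44))) = 1/(3992 + 126*(-45/44)/(1 - 2835/44)) = 1/(3992 + 126*(-45/44)/(-2791/44)) = 1/(3992 + 126*(-45/44)*(-44/2791)) = 1/(3992 + 5670/2791) = 1/(11147342/2791) = 2791/11147342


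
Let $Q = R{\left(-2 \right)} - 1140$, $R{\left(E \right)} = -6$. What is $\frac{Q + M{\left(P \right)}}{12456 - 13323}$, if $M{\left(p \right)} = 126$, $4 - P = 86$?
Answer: $\frac{20}{17} \approx 1.1765$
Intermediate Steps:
$P = -82$ ($P = 4 - 86 = -82$)
$Q = -1146$ ($Q = -6 - 1140 = -1146$)
$\frac{Q + M{\left(P \right)}}{12456 - 13323} = \frac{-1146 + 126}{12456 - 13323} = - \frac{1020}{-867} = \left(-1020\right) \left(- \frac{1}{867}\right) = \frac{20}{17}$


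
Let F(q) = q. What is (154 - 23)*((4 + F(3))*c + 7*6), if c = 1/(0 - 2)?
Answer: 10087/2 ≈ 5043.5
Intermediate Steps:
c = -1/2 (c = 1/(-2) = -1/2 ≈ -0.50000)
(154 - 23)*((4 + F(3))*c + 7*6) = (154 - 23)*((4 + 3)*(-1/2) + 7*6) = 131*(7*(-1/2) + 42) = 131*(-7/2 + 42) = 131*(77/2) = 10087/2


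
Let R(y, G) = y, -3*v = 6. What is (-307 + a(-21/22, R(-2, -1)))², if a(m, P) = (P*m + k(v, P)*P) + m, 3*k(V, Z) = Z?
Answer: 404452321/4356 ≈ 92850.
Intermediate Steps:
v = -2 (v = -⅓*6 = -2)
k(V, Z) = Z/3
a(m, P) = m + P²/3 + P*m (a(m, P) = (P*m + (P/3)*P) + m = (P*m + P²/3) + m = (P²/3 + P*m) + m = m + P²/3 + P*m)
(-307 + a(-21/22, R(-2, -1)))² = (-307 + (-21/22 + (⅓)*(-2)² - (-42)/22))² = (-307 + (-21*1/22 + (⅓)*4 - (-42)/22))² = (-307 + (-21/22 + 4/3 - 2*(-21/22)))² = (-307 + (-21/22 + 4/3 + 21/11))² = (-307 + 151/66)² = (-20111/66)² = 404452321/4356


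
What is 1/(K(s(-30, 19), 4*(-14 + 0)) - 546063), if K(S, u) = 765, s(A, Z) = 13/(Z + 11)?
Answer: -1/545298 ≈ -1.8339e-6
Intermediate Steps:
s(A, Z) = 13/(11 + Z)
1/(K(s(-30, 19), 4*(-14 + 0)) - 546063) = 1/(765 - 546063) = 1/(-545298) = -1/545298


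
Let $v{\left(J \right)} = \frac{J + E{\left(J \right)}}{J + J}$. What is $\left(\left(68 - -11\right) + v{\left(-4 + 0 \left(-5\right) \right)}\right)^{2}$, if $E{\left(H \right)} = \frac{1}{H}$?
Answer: $\frac{6477025}{1024} \approx 6325.2$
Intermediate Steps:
$v{\left(J \right)} = \frac{J + \frac{1}{J}}{2 J}$ ($v{\left(J \right)} = \frac{J + \frac{1}{J}}{J + J} = \frac{J + \frac{1}{J}}{2 J}$)
$\left(\left(68 - -11\right) + v{\left(-4 + 0 \left(-5\right) \right)}\right)^{2} = \left(\left(68 - -11\right) + \frac{1 + \left(-4 + 0 \left(-5\right)\right)^{2}}{2 \left(-4 + 0 \left(-5\right)\right)^{2}}\right)^{2} = \left(\left(68 + 11\right) + \frac{1 + \left(-4 + 0\right)^{2}}{2 \left(-4 + 0\right)^{2}}\right)^{2} = \left(79 + \frac{1 + \left(-4\right)^{2}}{2 \cdot 16}\right)^{2} = \left(79 + \frac{1}{2} \cdot \frac{1}{16} \left(1 + 16\right)\right)^{2} = \left(79 + \frac{1}{2} \cdot \frac{1}{16} \cdot 17\right)^{2} = \left(79 + \frac{17}{32}\right)^{2} = \left(\frac{2545}{32}\right)^{2} = \frac{6477025}{1024}$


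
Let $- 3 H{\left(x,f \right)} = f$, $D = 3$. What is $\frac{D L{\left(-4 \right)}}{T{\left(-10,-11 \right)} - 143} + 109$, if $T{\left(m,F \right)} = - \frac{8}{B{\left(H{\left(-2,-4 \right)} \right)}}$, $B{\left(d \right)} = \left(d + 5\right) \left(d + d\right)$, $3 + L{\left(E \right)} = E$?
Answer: $\frac{297533}{2726} \approx 109.15$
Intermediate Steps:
$H{\left(x,f \right)} = - \frac{f}{3}$
$L{\left(E \right)} = -3 + E$
$B{\left(d \right)} = 2 d \left(5 + d\right)$ ($B{\left(d \right)} = \left(5 + d\right) 2 d = 2 d \left(5 + d\right)$)
$T{\left(m,F \right)} = - \frac{9}{19}$ ($T{\left(m,F \right)} = - \frac{8}{2 \left(\left(- \frac{1}{3}\right) \left(-4\right)\right) \left(5 - - \frac{4}{3}\right)} = - \frac{8}{2 \cdot \frac{4}{3} \left(5 + \frac{4}{3}\right)} = - \frac{8}{2 \cdot \frac{4}{3} \cdot \frac{19}{3}} = - \frac{8}{\frac{152}{9}} = \left(-8\right) \frac{9}{152} = - \frac{9}{19}$)
$\frac{D L{\left(-4 \right)}}{T{\left(-10,-11 \right)} - 143} + 109 = \frac{3 \left(-3 - 4\right)}{- \frac{9}{19} - 143} + 109 = \frac{3 \left(-7\right)}{- \frac{2726}{19}} + 109 = \left(- \frac{19}{2726}\right) \left(-21\right) + 109 = \frac{399}{2726} + 109 = \frac{297533}{2726}$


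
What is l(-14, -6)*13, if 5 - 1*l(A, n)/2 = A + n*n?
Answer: -442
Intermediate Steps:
l(A, n) = 10 - 2*A - 2*n² (l(A, n) = 10 - 2*(A + n*n) = 10 - 2*(A + n²) = 10 + (-2*A - 2*n²) = 10 - 2*A - 2*n²)
l(-14, -6)*13 = (10 - 2*(-14) - 2*(-6)²)*13 = (10 + 28 - 2*36)*13 = (10 + 28 - 72)*13 = -34*13 = -442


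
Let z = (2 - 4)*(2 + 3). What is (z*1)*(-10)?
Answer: 100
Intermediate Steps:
z = -10 (z = -2*5 = -10)
(z*1)*(-10) = -10*1*(-10) = -10*(-10) = 100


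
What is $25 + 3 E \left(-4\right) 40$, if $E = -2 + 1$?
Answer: $505$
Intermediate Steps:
$E = -1$
$25 + 3 E \left(-4\right) 40 = 25 + 3 \left(-1\right) \left(-4\right) 40 = 25 + \left(-3\right) \left(-4\right) 40 = 25 + 12 \cdot 40 = 25 + 480 = 505$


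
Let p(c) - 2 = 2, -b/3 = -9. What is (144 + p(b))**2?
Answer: 21904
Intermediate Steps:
b = 27 (b = -3*(-9) = 27)
p(c) = 4 (p(c) = 2 + 2 = 4)
(144 + p(b))**2 = (144 + 4)**2 = 148**2 = 21904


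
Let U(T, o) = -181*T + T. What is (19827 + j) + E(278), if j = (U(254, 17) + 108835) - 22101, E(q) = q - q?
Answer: 60841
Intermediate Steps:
E(q) = 0
U(T, o) = -180*T
j = 41014 (j = (-180*254 + 108835) - 22101 = (-45720 + 108835) - 22101 = 63115 - 22101 = 41014)
(19827 + j) + E(278) = (19827 + 41014) + 0 = 60841 + 0 = 60841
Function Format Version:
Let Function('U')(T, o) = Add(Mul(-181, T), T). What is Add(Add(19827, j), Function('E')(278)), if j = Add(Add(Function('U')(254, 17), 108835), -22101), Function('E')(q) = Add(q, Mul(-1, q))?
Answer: 60841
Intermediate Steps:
Function('E')(q) = 0
Function('U')(T, o) = Mul(-180, T)
j = 41014 (j = Add(Add(Mul(-180, 254), 108835), -22101) = Add(Add(-45720, 108835), -22101) = Add(63115, -22101) = 41014)
Add(Add(19827, j), Function('E')(278)) = Add(Add(19827, 41014), 0) = Add(60841, 0) = 60841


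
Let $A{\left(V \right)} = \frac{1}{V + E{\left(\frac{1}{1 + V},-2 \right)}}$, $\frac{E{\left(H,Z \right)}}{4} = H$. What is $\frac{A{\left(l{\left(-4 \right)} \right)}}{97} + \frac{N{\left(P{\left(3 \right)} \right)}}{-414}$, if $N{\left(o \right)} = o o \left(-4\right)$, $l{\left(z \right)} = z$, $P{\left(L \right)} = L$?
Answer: $\frac{3035}{35696} \approx 0.085024$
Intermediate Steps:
$E{\left(H,Z \right)} = 4 H$
$A{\left(V \right)} = \frac{1}{V + \frac{4}{1 + V}}$
$N{\left(o \right)} = - 4 o^{2}$ ($N{\left(o \right)} = o^{2} \left(-4\right) = - 4 o^{2}$)
$\frac{A{\left(l{\left(-4 \right)} \right)}}{97} + \frac{N{\left(P{\left(3 \right)} \right)}}{-414} = \frac{\frac{1}{4 - 4 \left(1 - 4\right)} \left(1 - 4\right)}{97} + \frac{\left(-4\right) 3^{2}}{-414} = \frac{1}{4 - -12} \left(-3\right) \frac{1}{97} + \left(-4\right) 9 \left(- \frac{1}{414}\right) = \frac{1}{4 + 12} \left(-3\right) \frac{1}{97} - - \frac{2}{23} = \frac{1}{16} \left(-3\right) \frac{1}{97} + \frac{2}{23} = \left(- \frac{3}{16}\right) \frac{1}{97} + \frac{2}{23} = - \frac{3}{1552} + \frac{2}{23} = \frac{3035}{35696}$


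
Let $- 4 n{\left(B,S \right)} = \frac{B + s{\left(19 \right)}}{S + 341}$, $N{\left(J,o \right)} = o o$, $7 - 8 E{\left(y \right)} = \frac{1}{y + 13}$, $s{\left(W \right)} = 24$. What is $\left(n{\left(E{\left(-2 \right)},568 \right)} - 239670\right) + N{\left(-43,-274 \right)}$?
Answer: $- \frac{13166203795}{79992} \approx -1.6459 \cdot 10^{5}$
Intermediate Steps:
$E{\left(y \right)} = \frac{7}{8} - \frac{1}{8 \left(13 + y\right)}$ ($E{\left(y \right)} = \frac{7}{8} - \frac{1}{8 \left(y + 13\right)} = \frac{7}{8} - \frac{1}{8 \left(13 + y\right)}$)
$N{\left(J,o \right)} = o^{2}$
$n{\left(B,S \right)} = - \frac{24 + B}{4 \left(341 + S\right)}$ ($n{\left(B,S \right)} = - \frac{\left(B + 24\right) \frac{1}{S + 341}}{4} = - \frac{\left(24 + B\right) \frac{1}{341 + S}}{4} = - \frac{\frac{1}{341 + S} \left(24 + B\right)}{4} = - \frac{24 + B}{4 \left(341 + S\right)}$)
$\left(n{\left(E{\left(-2 \right)},568 \right)} - 239670\right) + N{\left(-43,-274 \right)} = \left(\frac{-24 - \frac{90 + 7 \left(-2\right)}{8 \left(13 - 2\right)}}{4 \left(341 + 568\right)} - 239670\right) + \left(-274\right)^{2} = \left(\frac{-24 - \frac{90 - 14}{8 \cdot 11}}{4 \cdot 909} - 239670\right) + 75076 = \left(\frac{1}{4} \cdot \frac{1}{909} \left(-24 - \frac{1}{8} \cdot \frac{1}{11} \cdot 76\right) - 239670\right) + 75076 = \left(\frac{1}{4} \cdot \frac{1}{909} \left(-24 - \frac{19}{22}\right) - 239670\right) + 75076 = \left(\frac{1}{4} \cdot \frac{1}{909} \left(- \frac{547}{22}\right) - 239670\right) + 75076 = \left(- \frac{547}{79992} - 239670\right) + 75076 = - \frac{19171683187}{79992} + 75076 = - \frac{13166203795}{79992}$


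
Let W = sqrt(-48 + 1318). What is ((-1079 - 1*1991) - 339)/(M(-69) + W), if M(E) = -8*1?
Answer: 3409/(8 - sqrt(1270)) ≈ -123.35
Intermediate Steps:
M(E) = -8
W = sqrt(1270) ≈ 35.637
((-1079 - 1*1991) - 339)/(M(-69) + W) = ((-1079 - 1*1991) - 339)/(-8 + sqrt(1270)) = ((-1079 - 1991) - 339)/(-8 + sqrt(1270)) = (-3070 - 339)/(-8 + sqrt(1270)) = -3409/(-8 + sqrt(1270))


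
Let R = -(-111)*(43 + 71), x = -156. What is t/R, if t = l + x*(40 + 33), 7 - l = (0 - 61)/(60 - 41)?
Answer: -108089/120213 ≈ -0.89915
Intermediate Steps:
l = 194/19 (l = 7 - (0 - 61)/(60 - 41) = 7 - (-61)/19 = 7 - 1*(-61/19) = 7 + 61/19 = 194/19 ≈ 10.211)
t = -216178/19 (t = 194/19 - 156*(40 + 33) = 194/19 - 156*73 = 194/19 - 11388 = -216178/19 ≈ -11378.)
R = 12654 (R = -(-111)*114 = -1*(-12654) = 12654)
t/R = -216178/19/12654 = -216178/19*1/12654 = -108089/120213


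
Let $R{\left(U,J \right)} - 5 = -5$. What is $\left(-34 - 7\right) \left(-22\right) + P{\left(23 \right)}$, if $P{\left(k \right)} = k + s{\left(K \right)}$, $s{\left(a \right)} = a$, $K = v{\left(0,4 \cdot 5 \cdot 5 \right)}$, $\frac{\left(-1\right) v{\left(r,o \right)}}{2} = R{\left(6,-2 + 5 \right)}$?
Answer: $925$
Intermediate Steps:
$R{\left(U,J \right)} = 0$ ($R{\left(U,J \right)} = 5 - 5 = 0$)
$v{\left(r,o \right)} = 0$ ($v{\left(r,o \right)} = \left(-2\right) 0 = 0$)
$K = 0$
$P{\left(k \right)} = k$ ($P{\left(k \right)} = k + 0 = k$)
$\left(-34 - 7\right) \left(-22\right) + P{\left(23 \right)} = \left(-34 - 7\right) \left(-22\right) + 23 = \left(-41\right) \left(-22\right) + 23 = 902 + 23 = 925$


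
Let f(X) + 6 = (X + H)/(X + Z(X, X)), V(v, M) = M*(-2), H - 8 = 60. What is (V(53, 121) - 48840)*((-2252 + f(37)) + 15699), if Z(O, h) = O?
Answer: -24411889799/37 ≈ -6.5978e+8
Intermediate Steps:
H = 68 (H = 8 + 60 = 68)
V(v, M) = -2*M
f(X) = -6 + (68 + X)/(2*X) (f(X) = -6 + (X + 68)/(X + X) = -6 + (68 + X)/((2*X)) = -6 + (68 + X)*(1/(2*X)) = -6 + (68 + X)/(2*X))
(V(53, 121) - 48840)*((-2252 + f(37)) + 15699) = (-2*121 - 48840)*((-2252 + (-11/2 + 34/37)) + 15699) = (-242 - 48840)*((-2252 + (-11/2 + 34*(1/37))) + 15699) = -49082*((-2252 + (-11/2 + 34/37)) + 15699) = -49082*((-2252 - 339/74) + 15699) = -49082*(-166987/74 + 15699) = -49082*994739/74 = -24411889799/37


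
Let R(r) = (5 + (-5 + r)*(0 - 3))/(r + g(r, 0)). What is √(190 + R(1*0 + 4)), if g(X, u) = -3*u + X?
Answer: √191 ≈ 13.820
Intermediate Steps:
g(X, u) = X - 3*u
R(r) = (20 - 3*r)/(2*r) (R(r) = (5 + (-5 + r)*(0 - 3))/(r + (r - 3*0)) = (5 + (-5 + r)*(-3))/(r + (r + 0)) = (5 + (15 - 3*r))/(r + r) = (20 - 3*r)/((2*r)) = (20 - 3*r)*(1/(2*r)) = (20 - 3*r)/(2*r))
√(190 + R(1*0 + 4)) = √(190 + (-3/2 + 10/(1*0 + 4))) = √(190 + (-3/2 + 10/(0 + 4))) = √(190 + (-3/2 + 10/4)) = √(190 + (-3/2 + 10*(¼))) = √(190 + (-3/2 + 5/2)) = √(190 + 1) = √191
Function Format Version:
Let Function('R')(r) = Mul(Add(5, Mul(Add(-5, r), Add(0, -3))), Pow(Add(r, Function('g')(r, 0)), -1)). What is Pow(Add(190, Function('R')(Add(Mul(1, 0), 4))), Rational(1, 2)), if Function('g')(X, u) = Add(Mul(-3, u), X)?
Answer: Pow(191, Rational(1, 2)) ≈ 13.820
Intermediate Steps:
Function('g')(X, u) = Add(X, Mul(-3, u))
Function('R')(r) = Mul(Rational(1, 2), Pow(r, -1), Add(20, Mul(-3, r))) (Function('R')(r) = Mul(Add(5, Mul(Add(-5, r), Add(0, -3))), Pow(Add(r, Add(r, Mul(-3, 0))), -1)) = Mul(Add(5, Mul(Add(-5, r), -3)), Pow(Add(r, Add(r, 0)), -1)) = Mul(Add(5, Add(15, Mul(-3, r))), Pow(Add(r, r), -1)) = Mul(Add(20, Mul(-3, r)), Pow(Mul(2, r), -1)) = Mul(Add(20, Mul(-3, r)), Mul(Rational(1, 2), Pow(r, -1))) = Mul(Rational(1, 2), Pow(r, -1), Add(20, Mul(-3, r))))
Pow(Add(190, Function('R')(Add(Mul(1, 0), 4))), Rational(1, 2)) = Pow(Add(190, Add(Rational(-3, 2), Mul(10, Pow(Add(Mul(1, 0), 4), -1)))), Rational(1, 2)) = Pow(Add(190, Add(Rational(-3, 2), Mul(10, Pow(Add(0, 4), -1)))), Rational(1, 2)) = Pow(Add(190, Add(Rational(-3, 2), Mul(10, Pow(4, -1)))), Rational(1, 2)) = Pow(Add(190, Add(Rational(-3, 2), Mul(10, Rational(1, 4)))), Rational(1, 2)) = Pow(Add(190, Add(Rational(-3, 2), Rational(5, 2))), Rational(1, 2)) = Pow(Add(190, 1), Rational(1, 2)) = Pow(191, Rational(1, 2))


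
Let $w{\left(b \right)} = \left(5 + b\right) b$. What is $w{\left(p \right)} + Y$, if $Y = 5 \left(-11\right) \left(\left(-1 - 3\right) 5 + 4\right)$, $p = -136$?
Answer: $18696$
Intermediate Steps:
$w{\left(b \right)} = b \left(5 + b\right)$
$Y = 880$ ($Y = - 55 \left(\left(-4\right) 5 + 4\right) = - 55 \left(-20 + 4\right) = \left(-55\right) \left(-16\right) = 880$)
$w{\left(p \right)} + Y = - 136 \left(5 - 136\right) + 880 = \left(-136\right) \left(-131\right) + 880 = 17816 + 880 = 18696$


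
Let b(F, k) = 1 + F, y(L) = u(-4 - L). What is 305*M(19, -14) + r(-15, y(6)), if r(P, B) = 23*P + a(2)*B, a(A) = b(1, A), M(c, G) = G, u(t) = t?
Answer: -4635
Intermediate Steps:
y(L) = -4 - L
a(A) = 2 (a(A) = 1 + 1 = 2)
r(P, B) = 2*B + 23*P (r(P, B) = 23*P + 2*B = 2*B + 23*P)
305*M(19, -14) + r(-15, y(6)) = 305*(-14) + (2*(-4 - 1*6) + 23*(-15)) = -4270 + (2*(-4 - 6) - 345) = -4270 + (2*(-10) - 345) = -4270 + (-20 - 345) = -4270 - 365 = -4635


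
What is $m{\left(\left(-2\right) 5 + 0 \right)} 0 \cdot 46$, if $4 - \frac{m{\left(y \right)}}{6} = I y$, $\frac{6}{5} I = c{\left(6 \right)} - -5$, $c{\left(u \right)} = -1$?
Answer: $0$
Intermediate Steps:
$I = \frac{10}{3}$ ($I = \frac{5 \left(-1 - -5\right)}{6} = \frac{5 \left(-1 + 5\right)}{6} = \frac{5}{6} \cdot 4 = \frac{10}{3} \approx 3.3333$)
$m{\left(y \right)} = 24 - 20 y$ ($m{\left(y \right)} = 24 - 6 \frac{10 y}{3} = 24 - 20 y$)
$m{\left(\left(-2\right) 5 + 0 \right)} 0 \cdot 46 = \left(24 - 20 \left(\left(-2\right) 5 + 0\right)\right) 0 \cdot 46 = \left(24 - 20 \left(-10 + 0\right)\right) 0 = \left(24 - -200\right) 0 = \left(24 + 200\right) 0 = 224 \cdot 0 = 0$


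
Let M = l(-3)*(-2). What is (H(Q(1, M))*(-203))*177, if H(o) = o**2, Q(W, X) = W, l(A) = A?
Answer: -35931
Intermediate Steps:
M = 6 (M = -3*(-2) = 6)
(H(Q(1, M))*(-203))*177 = (1**2*(-203))*177 = (1*(-203))*177 = -203*177 = -35931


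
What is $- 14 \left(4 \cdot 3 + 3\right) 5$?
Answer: $-1050$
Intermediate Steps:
$- 14 \left(4 \cdot 3 + 3\right) 5 = - 14 \left(12 + 3\right) 5 = - 14 \cdot 15 \cdot 5 = \left(-14\right) 75 = -1050$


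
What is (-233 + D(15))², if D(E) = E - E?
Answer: 54289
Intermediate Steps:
D(E) = 0
(-233 + D(15))² = (-233 + 0)² = (-233)² = 54289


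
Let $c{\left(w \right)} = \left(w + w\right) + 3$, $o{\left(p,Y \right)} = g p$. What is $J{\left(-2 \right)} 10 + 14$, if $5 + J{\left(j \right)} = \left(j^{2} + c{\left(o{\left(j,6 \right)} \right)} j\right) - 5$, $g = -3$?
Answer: $-346$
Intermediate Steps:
$o{\left(p,Y \right)} = - 3 p$
$c{\left(w \right)} = 3 + 2 w$ ($c{\left(w \right)} = 2 w + 3 = 3 + 2 w$)
$J{\left(j \right)} = -10 + j^{2} + j \left(3 - 6 j\right)$ ($J{\left(j \right)} = -5 - \left(5 - j^{2} - \left(3 + 2 \left(- 3 j\right)\right) j\right) = -5 - \left(5 - j^{2} - \left(3 - 6 j\right) j\right) = -5 - \left(5 - j^{2} - j \left(3 - 6 j\right)\right) = -5 + \left(-5 + j^{2} + j \left(3 - 6 j\right)\right) = -10 + j^{2} + j \left(3 - 6 j\right)$)
$J{\left(-2 \right)} 10 + 14 = \left(-10 - 5 \left(-2\right)^{2} + 3 \left(-2\right)\right) 10 + 14 = \left(-10 - 20 - 6\right) 10 + 14 = \left(-36\right) 10 + 14 = -360 + 14 = -346$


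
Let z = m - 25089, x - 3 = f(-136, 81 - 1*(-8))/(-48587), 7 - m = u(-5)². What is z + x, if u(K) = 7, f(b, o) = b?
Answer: -1220894000/48587 ≈ -25128.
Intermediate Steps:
m = -42 (m = 7 - 1*7² = 7 - 1*49 = 7 - 49 = -42)
x = 145897/48587 (x = 3 - 136/(-48587) = 3 - 136*(-1/48587) = 3 + 136/48587 = 145897/48587 ≈ 3.0028)
z = -25131 (z = -42 - 25089 = -25131)
z + x = -25131 + 145897/48587 = -1220894000/48587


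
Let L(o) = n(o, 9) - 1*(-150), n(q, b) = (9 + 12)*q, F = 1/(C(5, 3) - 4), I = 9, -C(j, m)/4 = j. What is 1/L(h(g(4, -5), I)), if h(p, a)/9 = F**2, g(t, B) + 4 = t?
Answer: 64/9621 ≈ 0.0066521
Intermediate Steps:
C(j, m) = -4*j
g(t, B) = -4 + t
F = -1/24 (F = 1/(-4*5 - 4) = 1/(-20 - 4) = 1/(-24) = -1/24 ≈ -0.041667)
h(p, a) = 1/64 (h(p, a) = 9*(-1/24)**2 = 9*(1/576) = 1/64)
n(q, b) = 21*q
L(o) = 150 + 21*o (L(o) = 21*o - 1*(-150) = 21*o + 150 = 150 + 21*o)
1/L(h(g(4, -5), I)) = 1/(150 + 21*(1/64)) = 1/(150 + 21/64) = 1/(9621/64) = 64/9621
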